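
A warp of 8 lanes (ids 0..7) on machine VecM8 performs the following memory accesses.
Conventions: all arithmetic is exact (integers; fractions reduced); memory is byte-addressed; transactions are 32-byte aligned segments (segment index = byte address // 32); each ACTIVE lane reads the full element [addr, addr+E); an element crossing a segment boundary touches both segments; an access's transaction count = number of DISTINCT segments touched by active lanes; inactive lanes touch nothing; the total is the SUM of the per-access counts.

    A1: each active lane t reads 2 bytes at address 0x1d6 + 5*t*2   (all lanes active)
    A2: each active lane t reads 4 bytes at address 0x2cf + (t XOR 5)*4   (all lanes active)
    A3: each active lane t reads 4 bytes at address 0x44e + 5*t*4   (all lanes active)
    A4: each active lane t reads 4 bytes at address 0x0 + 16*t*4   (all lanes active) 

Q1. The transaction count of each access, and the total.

A1: 3 transactions
A2: 2 transactions
A3: 5 transactions
A4: 8 transactions

Answer: 3,2,5,8; total 18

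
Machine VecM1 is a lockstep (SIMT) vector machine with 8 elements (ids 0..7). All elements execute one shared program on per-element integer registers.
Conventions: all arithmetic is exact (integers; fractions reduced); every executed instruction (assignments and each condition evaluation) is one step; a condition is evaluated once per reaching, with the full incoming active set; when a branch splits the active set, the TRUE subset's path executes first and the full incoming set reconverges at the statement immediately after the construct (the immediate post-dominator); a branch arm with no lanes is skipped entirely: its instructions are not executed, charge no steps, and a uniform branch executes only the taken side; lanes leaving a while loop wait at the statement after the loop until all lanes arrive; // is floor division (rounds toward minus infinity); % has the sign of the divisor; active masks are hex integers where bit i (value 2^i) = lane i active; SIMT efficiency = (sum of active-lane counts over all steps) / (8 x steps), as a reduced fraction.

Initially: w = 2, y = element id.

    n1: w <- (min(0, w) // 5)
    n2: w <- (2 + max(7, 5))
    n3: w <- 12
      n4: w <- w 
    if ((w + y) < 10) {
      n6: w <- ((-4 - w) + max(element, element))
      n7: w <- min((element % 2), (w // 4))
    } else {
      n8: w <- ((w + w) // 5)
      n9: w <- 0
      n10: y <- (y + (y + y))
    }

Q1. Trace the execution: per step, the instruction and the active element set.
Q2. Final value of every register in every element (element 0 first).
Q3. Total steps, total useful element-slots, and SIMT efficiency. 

step 0: w <- (min(0, w) // 5)        0xff
step 1: w <- (2 + max(7, 5))         0xff
step 2: w <- 12                      0xff
step 3: w <- w                       0xff
step 4: eval ((w + y) < 10)          0xff
step 5: w <- ((w + w) // 5)          0xff
step 6: w <- 0                       0xff
step 7: y <- (y + (y + y))           0xff

Answer: 8 steps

w: 0,0,0,0,0,0,0,0
y: 0,3,6,9,12,15,18,21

steps = 8; useful = 64; efficiency = 64/64 = 1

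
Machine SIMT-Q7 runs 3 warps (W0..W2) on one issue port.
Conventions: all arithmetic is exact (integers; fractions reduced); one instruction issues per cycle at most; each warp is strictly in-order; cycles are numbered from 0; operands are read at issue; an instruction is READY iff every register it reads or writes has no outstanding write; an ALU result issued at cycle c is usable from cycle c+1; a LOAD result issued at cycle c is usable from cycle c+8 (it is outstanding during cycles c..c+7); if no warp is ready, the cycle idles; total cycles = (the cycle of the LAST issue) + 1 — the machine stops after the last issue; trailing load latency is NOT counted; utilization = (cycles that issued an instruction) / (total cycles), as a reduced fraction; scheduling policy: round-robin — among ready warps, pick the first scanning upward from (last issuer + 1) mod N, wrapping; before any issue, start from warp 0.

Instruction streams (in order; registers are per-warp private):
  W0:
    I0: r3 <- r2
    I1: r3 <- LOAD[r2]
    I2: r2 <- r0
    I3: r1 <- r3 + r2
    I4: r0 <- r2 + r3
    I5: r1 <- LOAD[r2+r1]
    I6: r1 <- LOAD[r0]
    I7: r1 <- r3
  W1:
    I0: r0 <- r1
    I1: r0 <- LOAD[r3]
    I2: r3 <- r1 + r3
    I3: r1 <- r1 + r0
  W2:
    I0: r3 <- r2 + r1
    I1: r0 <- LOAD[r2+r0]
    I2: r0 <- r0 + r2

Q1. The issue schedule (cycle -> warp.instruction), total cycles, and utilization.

cycle 0: W0.I0
cycle 1: W1.I0
cycle 2: W2.I0
cycle 3: W0.I1
cycle 4: W1.I1
cycle 5: W2.I1
cycle 6: W0.I2
cycle 7: W1.I2
cycle 8: idle
cycle 9: idle
cycle 10: idle
cycle 11: W0.I3
cycle 12: W1.I3
cycle 13: W2.I2
cycle 14: W0.I4
cycle 15: W0.I5
cycle 16: idle
cycle 17: idle
cycle 18: idle
cycle 19: idle
cycle 20: idle
cycle 21: idle
cycle 22: idle
cycle 23: W0.I6
cycle 24: idle
cycle 25: idle
cycle 26: idle
cycle 27: idle
cycle 28: idle
cycle 29: idle
cycle 30: idle
cycle 31: W0.I7

Answer: 32 cycles, utilization 15/32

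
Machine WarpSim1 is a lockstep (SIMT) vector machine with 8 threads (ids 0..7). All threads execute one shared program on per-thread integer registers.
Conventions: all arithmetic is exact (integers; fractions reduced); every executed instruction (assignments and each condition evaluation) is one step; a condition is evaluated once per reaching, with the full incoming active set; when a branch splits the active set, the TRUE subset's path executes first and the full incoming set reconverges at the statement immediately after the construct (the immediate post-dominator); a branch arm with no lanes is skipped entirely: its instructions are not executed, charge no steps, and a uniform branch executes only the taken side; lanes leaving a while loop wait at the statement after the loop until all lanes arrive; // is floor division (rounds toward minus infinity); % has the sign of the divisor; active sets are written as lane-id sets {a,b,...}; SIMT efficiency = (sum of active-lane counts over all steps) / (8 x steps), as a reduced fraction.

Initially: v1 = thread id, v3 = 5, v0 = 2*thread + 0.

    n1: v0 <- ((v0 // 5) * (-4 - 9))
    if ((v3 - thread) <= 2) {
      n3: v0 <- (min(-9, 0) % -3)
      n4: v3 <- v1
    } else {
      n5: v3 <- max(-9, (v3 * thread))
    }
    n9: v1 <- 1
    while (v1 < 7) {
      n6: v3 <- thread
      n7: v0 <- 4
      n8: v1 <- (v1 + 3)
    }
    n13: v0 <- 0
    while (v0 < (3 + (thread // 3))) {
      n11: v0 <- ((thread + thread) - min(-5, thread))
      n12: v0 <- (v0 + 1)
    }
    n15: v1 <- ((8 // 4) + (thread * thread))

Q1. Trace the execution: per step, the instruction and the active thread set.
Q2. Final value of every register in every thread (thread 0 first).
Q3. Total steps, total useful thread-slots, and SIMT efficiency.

step 0: v0 <- ((v0 // 5) * (-4 - 9)) {0,1,2,3,4,5,6,7}
step 1: eval ((v3 - thread) <= 2)    {0,1,2,3,4,5,6,7}
step 2: v0 <- (min(-9, 0) % -3)      {3,4,5,6,7}
step 3: v3 <- v1                     {3,4,5,6,7}
step 4: v3 <- max(-9, (v3 * thread)) {0,1,2}
step 5: v1 <- 1                      {0,1,2,3,4,5,6,7}
step 6: eval (v1 < 7)                {0,1,2,3,4,5,6,7}
step 7: v3 <- thread                 {0,1,2,3,4,5,6,7}
step 8: v0 <- 4                      {0,1,2,3,4,5,6,7}
step 9: v1 <- (v1 + 3)               {0,1,2,3,4,5,6,7}
step 10: eval (v1 < 7)                {0,1,2,3,4,5,6,7}
step 11: v3 <- thread                 {0,1,2,3,4,5,6,7}
step 12: v0 <- 4                      {0,1,2,3,4,5,6,7}
step 13: v1 <- (v1 + 3)               {0,1,2,3,4,5,6,7}
step 14: eval (v1 < 7)                {0,1,2,3,4,5,6,7}
step 15: v0 <- 0                      {0,1,2,3,4,5,6,7}
step 16: eval (v0 < (3 + (thread // 3))) {0,1,2,3,4,5,6,7}
step 17: v0 <- ((thread + thread) - min(-5, thread)) {0,1,2,3,4,5,6,7}
step 18: v0 <- (v0 + 1)               {0,1,2,3,4,5,6,7}
step 19: eval (v0 < (3 + (thread // 3))) {0,1,2,3,4,5,6,7}
step 20: v1 <- ((8 // 4) + (thread * thread)) {0,1,2,3,4,5,6,7}

Answer: 21 steps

v1: 2,3,6,11,18,27,38,51
v3: 0,1,2,3,4,5,6,7
v0: 6,8,10,12,14,16,18,20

steps = 21; useful = 157; efficiency = 157/168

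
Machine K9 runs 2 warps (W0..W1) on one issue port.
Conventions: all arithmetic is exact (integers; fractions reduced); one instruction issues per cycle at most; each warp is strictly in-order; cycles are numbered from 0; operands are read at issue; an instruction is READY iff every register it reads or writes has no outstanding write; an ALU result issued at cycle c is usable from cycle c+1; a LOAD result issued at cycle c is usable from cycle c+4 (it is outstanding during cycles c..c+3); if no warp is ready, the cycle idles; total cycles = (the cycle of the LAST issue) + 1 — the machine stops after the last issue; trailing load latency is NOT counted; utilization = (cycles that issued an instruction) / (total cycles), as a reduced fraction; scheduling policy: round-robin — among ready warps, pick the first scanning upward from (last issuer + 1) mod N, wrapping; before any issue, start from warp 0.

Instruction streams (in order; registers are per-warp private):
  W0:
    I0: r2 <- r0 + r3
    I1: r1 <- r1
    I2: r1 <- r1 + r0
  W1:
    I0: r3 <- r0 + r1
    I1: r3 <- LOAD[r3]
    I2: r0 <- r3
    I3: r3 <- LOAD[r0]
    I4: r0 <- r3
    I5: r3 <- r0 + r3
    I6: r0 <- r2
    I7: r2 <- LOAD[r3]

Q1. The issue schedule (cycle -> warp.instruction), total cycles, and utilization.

cycle 0: W0.I0
cycle 1: W1.I0
cycle 2: W0.I1
cycle 3: W1.I1
cycle 4: W0.I2
cycle 5: idle
cycle 6: idle
cycle 7: W1.I2
cycle 8: W1.I3
cycle 9: idle
cycle 10: idle
cycle 11: idle
cycle 12: W1.I4
cycle 13: W1.I5
cycle 14: W1.I6
cycle 15: W1.I7

Answer: 16 cycles, utilization 11/16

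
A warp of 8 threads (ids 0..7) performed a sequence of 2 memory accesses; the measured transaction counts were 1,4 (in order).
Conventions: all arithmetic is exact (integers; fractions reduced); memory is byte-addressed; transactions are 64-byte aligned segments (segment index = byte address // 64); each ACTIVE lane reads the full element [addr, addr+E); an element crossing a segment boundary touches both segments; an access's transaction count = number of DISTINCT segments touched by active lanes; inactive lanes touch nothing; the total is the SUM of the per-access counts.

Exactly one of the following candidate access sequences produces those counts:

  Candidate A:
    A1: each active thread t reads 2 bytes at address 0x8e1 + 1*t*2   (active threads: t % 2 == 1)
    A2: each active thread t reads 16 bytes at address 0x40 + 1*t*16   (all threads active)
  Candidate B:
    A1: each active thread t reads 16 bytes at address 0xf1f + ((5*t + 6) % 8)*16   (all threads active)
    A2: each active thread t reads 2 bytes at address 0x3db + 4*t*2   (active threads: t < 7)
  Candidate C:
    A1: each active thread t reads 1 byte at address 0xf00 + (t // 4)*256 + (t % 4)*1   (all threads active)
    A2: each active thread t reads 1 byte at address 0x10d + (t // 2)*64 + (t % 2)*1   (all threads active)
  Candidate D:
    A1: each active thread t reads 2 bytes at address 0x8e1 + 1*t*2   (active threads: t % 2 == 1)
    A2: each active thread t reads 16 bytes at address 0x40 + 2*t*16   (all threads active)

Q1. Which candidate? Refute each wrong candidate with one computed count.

A: A2 gives 2 transactions, not 4
B: A1 gives 3 transactions, not 1
C: A1 gives 2 transactions, not 1
D: all counts match (1,4)

Answer: D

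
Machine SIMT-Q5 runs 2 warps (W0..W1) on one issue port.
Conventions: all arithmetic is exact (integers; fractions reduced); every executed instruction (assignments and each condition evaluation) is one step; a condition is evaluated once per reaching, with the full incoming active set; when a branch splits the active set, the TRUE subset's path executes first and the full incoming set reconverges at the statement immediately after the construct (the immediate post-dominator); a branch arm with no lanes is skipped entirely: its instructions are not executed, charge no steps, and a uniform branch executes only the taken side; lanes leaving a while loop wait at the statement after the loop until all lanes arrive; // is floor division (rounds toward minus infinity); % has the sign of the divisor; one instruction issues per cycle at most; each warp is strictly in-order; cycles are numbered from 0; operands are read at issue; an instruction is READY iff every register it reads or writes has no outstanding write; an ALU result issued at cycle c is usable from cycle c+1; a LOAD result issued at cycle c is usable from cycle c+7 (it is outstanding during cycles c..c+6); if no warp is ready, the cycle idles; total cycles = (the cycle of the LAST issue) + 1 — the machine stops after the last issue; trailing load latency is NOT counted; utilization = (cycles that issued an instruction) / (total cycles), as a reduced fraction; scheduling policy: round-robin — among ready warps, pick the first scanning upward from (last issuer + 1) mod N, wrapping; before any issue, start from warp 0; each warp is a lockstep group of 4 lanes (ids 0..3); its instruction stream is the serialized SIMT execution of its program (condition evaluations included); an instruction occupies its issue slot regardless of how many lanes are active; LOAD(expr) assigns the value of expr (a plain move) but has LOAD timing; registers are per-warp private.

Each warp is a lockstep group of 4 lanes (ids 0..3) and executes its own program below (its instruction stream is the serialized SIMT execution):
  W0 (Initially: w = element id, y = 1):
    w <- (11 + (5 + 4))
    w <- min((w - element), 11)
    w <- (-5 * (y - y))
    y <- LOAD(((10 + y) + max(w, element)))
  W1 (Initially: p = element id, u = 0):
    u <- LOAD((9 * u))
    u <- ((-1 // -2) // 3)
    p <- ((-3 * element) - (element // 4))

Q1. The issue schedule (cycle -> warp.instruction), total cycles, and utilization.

cycle 0: W0.I0
cycle 1: W1.I0
cycle 2: W0.I1
cycle 3: W0.I2
cycle 4: W0.I3
cycle 5: idle
cycle 6: idle
cycle 7: idle
cycle 8: W1.I1
cycle 9: W1.I2

Answer: 10 cycles, utilization 7/10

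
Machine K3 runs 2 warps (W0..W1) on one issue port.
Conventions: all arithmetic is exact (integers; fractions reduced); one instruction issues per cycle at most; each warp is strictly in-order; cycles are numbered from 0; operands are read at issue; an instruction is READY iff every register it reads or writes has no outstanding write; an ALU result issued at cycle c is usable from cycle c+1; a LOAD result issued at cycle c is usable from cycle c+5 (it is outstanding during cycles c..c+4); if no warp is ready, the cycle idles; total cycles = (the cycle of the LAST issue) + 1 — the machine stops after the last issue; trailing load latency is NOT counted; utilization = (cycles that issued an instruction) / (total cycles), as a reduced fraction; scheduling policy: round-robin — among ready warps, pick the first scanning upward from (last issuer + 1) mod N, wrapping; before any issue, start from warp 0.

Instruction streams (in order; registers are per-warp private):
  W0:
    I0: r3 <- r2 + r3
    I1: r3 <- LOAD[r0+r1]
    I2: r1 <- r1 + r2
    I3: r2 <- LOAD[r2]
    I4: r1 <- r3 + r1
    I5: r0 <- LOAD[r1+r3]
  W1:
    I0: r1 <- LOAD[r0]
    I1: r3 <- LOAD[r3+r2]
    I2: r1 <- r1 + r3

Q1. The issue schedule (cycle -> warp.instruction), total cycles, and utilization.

cycle 0: W0.I0
cycle 1: W1.I0
cycle 2: W0.I1
cycle 3: W1.I1
cycle 4: W0.I2
cycle 5: W0.I3
cycle 6: idle
cycle 7: W0.I4
cycle 8: W1.I2
cycle 9: W0.I5

Answer: 10 cycles, utilization 9/10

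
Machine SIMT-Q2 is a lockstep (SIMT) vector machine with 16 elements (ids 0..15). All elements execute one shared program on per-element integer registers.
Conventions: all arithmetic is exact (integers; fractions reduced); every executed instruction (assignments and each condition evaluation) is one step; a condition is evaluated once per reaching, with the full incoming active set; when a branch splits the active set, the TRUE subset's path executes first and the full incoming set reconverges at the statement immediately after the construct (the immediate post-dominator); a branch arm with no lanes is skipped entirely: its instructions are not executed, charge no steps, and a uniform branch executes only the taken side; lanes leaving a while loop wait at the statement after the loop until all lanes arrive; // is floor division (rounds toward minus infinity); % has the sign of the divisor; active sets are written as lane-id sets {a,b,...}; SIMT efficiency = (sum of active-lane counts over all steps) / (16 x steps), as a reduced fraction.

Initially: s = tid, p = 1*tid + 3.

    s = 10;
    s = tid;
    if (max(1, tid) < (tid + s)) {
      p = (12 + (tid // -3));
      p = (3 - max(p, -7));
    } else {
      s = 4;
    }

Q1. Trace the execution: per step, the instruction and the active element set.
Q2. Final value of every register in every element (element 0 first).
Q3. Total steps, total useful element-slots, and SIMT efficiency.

step 0: s <- 10                      {0,1,2,3,4,5,6,7,8,9,10,11,12,13,14,15}
step 1: s <- tid                     {0,1,2,3,4,5,6,7,8,9,10,11,12,13,14,15}
step 2: eval (max(1, tid) < (tid + s)) {0,1,2,3,4,5,6,7,8,9,10,11,12,13,14,15}
step 3: p <- (12 + (tid // -3))      {1,2,3,4,5,6,7,8,9,10,11,12,13,14,15}
step 4: p <- (3 - max(p, -7))        {1,2,3,4,5,6,7,8,9,10,11,12,13,14,15}
step 5: s <- 4                       {0}

Answer: 6 steps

s: 4,1,2,3,4,5,6,7,8,9,10,11,12,13,14,15
p: 3,-8,-8,-8,-7,-7,-7,-6,-6,-6,-5,-5,-5,-4,-4,-4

steps = 6; useful = 79; efficiency = 79/96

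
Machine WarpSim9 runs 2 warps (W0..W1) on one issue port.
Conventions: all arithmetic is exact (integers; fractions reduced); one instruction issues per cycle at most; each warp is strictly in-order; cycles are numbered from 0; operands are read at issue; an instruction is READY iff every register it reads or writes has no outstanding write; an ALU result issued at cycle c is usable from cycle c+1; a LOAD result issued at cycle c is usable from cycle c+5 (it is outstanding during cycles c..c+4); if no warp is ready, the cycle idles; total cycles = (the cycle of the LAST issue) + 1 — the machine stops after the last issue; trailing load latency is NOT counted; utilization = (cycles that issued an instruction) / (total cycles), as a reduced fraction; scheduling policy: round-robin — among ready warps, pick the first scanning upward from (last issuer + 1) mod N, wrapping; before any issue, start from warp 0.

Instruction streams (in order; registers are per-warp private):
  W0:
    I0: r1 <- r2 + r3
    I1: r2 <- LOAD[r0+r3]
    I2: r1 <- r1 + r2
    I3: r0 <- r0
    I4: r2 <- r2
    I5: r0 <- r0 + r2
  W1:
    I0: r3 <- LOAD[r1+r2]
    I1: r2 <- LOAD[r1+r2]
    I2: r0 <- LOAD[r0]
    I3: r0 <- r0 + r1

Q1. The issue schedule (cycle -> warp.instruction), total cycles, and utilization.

cycle 0: W0.I0
cycle 1: W1.I0
cycle 2: W0.I1
cycle 3: W1.I1
cycle 4: W1.I2
cycle 5: idle
cycle 6: idle
cycle 7: W0.I2
cycle 8: W0.I3
cycle 9: W1.I3
cycle 10: W0.I4
cycle 11: W0.I5

Answer: 12 cycles, utilization 5/6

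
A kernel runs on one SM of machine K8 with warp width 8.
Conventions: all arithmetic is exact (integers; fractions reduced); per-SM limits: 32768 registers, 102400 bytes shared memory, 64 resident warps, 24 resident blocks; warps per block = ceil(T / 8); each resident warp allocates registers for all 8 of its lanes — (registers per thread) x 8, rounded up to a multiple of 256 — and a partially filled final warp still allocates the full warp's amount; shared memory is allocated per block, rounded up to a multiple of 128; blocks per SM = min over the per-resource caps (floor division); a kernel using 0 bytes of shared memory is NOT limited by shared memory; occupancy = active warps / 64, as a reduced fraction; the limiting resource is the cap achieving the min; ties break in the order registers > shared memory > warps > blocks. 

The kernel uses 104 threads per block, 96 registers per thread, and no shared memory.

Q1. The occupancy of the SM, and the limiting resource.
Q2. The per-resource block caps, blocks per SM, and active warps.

Answer: occupancy 39/64, limited by registers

registers: 3 blocks
shared memory: no limit (kernel uses none)
warps: 4 blocks
blocks: 24 blocks

Answer: 3 blocks, 39 active warps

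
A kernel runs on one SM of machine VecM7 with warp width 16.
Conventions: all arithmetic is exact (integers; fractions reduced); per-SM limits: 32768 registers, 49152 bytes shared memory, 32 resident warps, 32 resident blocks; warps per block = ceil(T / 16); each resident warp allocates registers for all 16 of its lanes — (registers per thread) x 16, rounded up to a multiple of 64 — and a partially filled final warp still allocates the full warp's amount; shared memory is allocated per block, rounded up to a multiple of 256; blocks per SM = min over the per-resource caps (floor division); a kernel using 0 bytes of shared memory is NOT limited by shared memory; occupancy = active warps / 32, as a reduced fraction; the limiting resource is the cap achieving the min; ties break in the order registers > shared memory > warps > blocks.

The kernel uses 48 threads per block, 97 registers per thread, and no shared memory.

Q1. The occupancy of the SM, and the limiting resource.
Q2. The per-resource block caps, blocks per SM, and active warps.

Answer: occupancy 9/16, limited by registers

registers: 6 blocks
shared memory: no limit (kernel uses none)
warps: 10 blocks
blocks: 32 blocks

Answer: 6 blocks, 18 active warps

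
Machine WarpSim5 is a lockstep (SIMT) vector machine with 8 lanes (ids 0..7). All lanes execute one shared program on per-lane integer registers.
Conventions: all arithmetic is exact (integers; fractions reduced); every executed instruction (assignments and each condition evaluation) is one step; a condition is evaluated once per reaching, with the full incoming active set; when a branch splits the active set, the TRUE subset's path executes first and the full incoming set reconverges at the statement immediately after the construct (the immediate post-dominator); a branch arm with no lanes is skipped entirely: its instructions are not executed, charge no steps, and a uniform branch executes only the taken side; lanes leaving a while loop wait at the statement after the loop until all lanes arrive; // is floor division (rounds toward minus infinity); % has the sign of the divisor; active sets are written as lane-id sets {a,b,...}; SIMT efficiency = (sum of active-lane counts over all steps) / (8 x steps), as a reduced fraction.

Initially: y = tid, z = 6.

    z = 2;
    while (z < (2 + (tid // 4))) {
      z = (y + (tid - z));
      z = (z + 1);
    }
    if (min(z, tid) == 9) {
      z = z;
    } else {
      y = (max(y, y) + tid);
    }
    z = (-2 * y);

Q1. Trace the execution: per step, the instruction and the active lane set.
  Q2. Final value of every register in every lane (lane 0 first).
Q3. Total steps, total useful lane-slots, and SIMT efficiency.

step 0: z <- 2                       {0,1,2,3,4,5,6,7}
step 1: eval (z < (2 + (tid // 4)))  {0,1,2,3,4,5,6,7}
step 2: z <- (y + (tid - z))         {4,5,6,7}
step 3: z <- (z + 1)                 {4,5,6,7}
step 4: eval (z < (2 + (tid // 4)))  {4,5,6,7}
step 5: eval (min(z, tid) == 9)      {0,1,2,3,4,5,6,7}
step 6: y <- (max(y, y) + tid)       {0,1,2,3,4,5,6,7}
step 7: z <- (-2 * y)                {0,1,2,3,4,5,6,7}

Answer: 8 steps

y: 0,2,4,6,8,10,12,14
z: 0,-4,-8,-12,-16,-20,-24,-28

steps = 8; useful = 52; efficiency = 52/64 = 13/16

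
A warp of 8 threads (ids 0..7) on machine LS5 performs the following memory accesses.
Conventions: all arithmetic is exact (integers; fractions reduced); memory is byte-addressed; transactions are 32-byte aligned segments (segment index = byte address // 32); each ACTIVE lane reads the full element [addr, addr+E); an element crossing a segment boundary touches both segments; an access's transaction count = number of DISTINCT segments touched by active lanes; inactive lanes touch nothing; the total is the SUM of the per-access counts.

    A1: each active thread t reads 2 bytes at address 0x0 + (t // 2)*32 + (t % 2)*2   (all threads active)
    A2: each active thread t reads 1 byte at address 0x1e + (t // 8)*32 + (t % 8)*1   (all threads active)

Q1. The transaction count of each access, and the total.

A1: 4 transactions
A2: 2 transactions

Answer: 4,2; total 6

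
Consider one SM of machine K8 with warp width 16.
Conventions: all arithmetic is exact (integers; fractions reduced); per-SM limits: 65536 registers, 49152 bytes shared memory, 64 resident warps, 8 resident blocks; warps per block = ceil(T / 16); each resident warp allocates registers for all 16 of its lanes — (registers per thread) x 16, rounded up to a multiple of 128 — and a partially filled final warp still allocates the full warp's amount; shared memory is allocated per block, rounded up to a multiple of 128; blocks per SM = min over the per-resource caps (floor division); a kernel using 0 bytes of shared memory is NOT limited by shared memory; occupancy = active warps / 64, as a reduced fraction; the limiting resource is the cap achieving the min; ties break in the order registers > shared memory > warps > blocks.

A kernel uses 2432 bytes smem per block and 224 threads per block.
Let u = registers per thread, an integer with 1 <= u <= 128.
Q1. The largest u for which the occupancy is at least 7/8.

Answer: u = 72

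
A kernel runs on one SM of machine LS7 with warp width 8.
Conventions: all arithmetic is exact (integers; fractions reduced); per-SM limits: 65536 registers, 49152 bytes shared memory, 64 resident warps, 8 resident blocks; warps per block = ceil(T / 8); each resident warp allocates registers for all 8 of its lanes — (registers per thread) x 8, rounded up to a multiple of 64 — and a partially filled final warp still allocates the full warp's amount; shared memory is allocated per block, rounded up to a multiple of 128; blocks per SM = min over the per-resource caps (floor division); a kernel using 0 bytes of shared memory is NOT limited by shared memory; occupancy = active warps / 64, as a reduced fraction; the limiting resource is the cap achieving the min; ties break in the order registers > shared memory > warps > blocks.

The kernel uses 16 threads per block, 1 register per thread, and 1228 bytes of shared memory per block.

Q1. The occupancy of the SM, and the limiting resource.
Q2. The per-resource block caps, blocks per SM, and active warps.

Answer: occupancy 1/4, limited by blocks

registers: 512 blocks
shared memory: 38 blocks
warps: 32 blocks
blocks: 8 blocks

Answer: 8 blocks, 16 active warps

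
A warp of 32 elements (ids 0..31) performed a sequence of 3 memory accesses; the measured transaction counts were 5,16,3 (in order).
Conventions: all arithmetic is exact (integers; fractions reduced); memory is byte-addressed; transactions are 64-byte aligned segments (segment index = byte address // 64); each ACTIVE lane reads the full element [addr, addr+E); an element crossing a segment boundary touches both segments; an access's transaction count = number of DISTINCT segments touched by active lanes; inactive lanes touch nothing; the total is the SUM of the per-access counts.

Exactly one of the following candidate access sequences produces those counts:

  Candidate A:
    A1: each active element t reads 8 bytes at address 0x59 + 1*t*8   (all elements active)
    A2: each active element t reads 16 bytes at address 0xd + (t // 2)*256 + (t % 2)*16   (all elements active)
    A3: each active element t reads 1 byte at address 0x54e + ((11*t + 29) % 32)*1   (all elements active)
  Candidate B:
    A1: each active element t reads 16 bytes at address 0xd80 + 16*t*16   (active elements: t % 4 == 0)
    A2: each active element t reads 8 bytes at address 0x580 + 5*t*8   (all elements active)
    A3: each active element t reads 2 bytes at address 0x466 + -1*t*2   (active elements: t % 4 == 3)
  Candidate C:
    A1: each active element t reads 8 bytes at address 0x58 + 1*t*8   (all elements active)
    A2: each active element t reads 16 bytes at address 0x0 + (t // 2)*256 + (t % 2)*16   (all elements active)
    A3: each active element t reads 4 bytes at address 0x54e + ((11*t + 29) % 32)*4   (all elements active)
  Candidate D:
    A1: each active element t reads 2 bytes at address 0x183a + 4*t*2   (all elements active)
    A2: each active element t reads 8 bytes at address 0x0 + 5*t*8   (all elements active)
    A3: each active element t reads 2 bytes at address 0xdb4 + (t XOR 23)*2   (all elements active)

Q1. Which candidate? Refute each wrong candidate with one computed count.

A: A3 gives 1 transaction, not 3
B: A1 gives 8 transactions, not 5
D: A2 gives 20 transactions, not 16
C: all counts match (5,16,3)

Answer: C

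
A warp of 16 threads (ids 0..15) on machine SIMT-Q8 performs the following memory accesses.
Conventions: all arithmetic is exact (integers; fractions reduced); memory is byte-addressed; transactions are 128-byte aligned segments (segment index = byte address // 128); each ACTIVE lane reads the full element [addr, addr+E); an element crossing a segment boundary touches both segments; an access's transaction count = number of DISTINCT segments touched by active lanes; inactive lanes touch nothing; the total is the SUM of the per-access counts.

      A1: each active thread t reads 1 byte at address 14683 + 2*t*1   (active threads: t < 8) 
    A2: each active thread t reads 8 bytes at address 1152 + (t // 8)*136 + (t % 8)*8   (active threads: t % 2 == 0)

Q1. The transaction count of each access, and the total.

A1: 1 transaction
A2: 2 transactions

Answer: 1,2; total 3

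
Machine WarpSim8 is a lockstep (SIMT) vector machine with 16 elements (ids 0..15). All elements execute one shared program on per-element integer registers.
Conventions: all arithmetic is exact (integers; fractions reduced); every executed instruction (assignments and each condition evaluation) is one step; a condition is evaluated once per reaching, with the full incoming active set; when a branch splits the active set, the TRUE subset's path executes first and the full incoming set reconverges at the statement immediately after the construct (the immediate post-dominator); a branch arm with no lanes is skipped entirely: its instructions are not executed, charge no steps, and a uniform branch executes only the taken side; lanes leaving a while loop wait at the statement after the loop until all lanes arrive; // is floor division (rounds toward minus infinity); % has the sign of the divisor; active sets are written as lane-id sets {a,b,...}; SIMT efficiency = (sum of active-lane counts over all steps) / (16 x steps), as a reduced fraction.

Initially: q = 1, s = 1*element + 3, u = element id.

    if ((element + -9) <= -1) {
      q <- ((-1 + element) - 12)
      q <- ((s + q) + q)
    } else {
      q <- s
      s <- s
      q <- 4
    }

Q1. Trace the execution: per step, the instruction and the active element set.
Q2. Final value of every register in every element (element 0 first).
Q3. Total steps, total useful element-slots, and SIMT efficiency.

step 0: eval ((element + -9) <= -1)  {0,1,2,3,4,5,6,7,8,9,10,11,12,13,14,15}
step 1: q <- ((-1 + element) - 12)   {0,1,2,3,4,5,6,7,8}
step 2: q <- ((s + q) + q)           {0,1,2,3,4,5,6,7,8}
step 3: q <- s                       {9,10,11,12,13,14,15}
step 4: s <- s                       {9,10,11,12,13,14,15}
step 5: q <- 4                       {9,10,11,12,13,14,15}

Answer: 6 steps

q: -23,-20,-17,-14,-11,-8,-5,-2,1,4,4,4,4,4,4,4
s: 3,4,5,6,7,8,9,10,11,12,13,14,15,16,17,18
u: 0,1,2,3,4,5,6,7,8,9,10,11,12,13,14,15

steps = 6; useful = 55; efficiency = 55/96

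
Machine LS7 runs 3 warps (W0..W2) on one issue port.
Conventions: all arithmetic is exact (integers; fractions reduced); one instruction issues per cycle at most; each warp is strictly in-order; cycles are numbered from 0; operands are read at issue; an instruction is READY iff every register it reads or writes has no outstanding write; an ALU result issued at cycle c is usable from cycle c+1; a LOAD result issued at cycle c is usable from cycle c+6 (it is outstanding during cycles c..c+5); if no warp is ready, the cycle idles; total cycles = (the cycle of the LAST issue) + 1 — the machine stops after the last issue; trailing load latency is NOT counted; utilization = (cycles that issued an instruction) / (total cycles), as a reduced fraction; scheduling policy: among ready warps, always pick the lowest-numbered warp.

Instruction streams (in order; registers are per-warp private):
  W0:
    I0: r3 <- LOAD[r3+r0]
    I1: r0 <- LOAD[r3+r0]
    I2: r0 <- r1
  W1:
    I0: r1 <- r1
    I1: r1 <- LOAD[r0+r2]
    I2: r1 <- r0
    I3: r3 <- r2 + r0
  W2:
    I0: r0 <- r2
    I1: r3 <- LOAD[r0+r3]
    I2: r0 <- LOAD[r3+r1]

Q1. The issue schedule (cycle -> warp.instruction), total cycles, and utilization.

cycle 0: W0.I0
cycle 1: W1.I0
cycle 2: W1.I1
cycle 3: W2.I0
cycle 4: W2.I1
cycle 5: idle
cycle 6: W0.I1
cycle 7: idle
cycle 8: W1.I2
cycle 9: W1.I3
cycle 10: W2.I2
cycle 11: idle
cycle 12: W0.I2

Answer: 13 cycles, utilization 10/13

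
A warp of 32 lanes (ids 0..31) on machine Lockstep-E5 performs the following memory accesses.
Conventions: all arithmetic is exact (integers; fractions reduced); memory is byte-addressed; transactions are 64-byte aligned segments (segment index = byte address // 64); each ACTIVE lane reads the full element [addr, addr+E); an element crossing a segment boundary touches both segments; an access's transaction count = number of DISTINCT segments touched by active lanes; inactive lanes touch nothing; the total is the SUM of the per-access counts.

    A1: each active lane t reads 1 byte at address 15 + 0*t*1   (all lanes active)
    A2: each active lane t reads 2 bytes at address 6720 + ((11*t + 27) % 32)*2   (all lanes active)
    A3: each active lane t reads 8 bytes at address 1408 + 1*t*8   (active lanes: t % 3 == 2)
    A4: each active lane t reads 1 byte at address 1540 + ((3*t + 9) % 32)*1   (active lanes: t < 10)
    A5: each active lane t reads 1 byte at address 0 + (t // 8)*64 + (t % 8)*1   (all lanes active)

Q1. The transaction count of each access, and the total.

A1: 1 transaction
A2: 1 transaction
A3: 4 transactions
A4: 1 transaction
A5: 4 transactions

Answer: 1,1,4,1,4; total 11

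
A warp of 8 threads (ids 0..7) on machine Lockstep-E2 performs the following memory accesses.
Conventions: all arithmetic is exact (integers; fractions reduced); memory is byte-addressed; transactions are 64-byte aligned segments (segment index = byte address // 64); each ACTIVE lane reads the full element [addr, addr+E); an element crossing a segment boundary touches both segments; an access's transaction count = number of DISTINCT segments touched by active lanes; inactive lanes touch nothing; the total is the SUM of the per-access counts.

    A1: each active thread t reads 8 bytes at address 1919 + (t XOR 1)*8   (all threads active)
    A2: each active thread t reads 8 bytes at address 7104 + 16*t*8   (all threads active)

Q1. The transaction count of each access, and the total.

A1: 2 transactions
A2: 8 transactions

Answer: 2,8; total 10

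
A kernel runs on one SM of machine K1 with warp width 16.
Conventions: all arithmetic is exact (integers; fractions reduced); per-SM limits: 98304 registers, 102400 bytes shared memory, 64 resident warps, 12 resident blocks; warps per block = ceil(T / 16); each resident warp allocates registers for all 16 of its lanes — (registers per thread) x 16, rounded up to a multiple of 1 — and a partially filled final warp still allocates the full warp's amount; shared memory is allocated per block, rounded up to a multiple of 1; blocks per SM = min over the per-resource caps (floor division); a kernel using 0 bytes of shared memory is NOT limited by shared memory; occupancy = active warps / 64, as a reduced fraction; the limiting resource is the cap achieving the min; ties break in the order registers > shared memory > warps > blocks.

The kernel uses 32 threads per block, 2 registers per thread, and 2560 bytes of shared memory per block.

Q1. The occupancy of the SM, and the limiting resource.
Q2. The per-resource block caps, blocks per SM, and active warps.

Answer: occupancy 3/8, limited by blocks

registers: 1536 blocks
shared memory: 40 blocks
warps: 32 blocks
blocks: 12 blocks

Answer: 12 blocks, 24 active warps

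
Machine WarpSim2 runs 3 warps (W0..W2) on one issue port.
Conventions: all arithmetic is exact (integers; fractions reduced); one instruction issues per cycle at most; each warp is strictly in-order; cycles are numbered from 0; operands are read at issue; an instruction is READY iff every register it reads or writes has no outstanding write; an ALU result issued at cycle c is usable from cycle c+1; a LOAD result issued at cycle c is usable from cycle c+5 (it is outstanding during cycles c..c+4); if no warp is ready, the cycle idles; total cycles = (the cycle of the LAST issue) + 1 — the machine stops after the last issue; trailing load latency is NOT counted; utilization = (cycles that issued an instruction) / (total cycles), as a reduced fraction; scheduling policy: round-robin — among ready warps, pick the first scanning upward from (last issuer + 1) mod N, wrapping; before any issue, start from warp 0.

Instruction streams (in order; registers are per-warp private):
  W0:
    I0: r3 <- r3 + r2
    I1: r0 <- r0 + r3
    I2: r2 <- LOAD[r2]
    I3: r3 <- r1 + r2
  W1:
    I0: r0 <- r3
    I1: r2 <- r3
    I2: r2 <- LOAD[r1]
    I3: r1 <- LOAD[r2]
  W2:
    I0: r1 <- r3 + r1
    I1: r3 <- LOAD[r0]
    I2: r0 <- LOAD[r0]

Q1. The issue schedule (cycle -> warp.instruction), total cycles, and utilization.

cycle 0: W0.I0
cycle 1: W1.I0
cycle 2: W2.I0
cycle 3: W0.I1
cycle 4: W1.I1
cycle 5: W2.I1
cycle 6: W0.I2
cycle 7: W1.I2
cycle 8: W2.I2
cycle 9: idle
cycle 10: idle
cycle 11: W0.I3
cycle 12: W1.I3

Answer: 13 cycles, utilization 11/13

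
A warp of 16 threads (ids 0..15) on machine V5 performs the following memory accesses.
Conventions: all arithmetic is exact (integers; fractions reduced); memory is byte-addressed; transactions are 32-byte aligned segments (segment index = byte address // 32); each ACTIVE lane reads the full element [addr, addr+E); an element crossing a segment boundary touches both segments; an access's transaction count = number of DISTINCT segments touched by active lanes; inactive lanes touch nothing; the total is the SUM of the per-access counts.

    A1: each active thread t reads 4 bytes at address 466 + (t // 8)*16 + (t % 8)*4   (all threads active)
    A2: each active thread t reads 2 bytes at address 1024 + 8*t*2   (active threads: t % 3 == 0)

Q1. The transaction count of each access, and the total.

A1: 3 transactions
A2: 6 transactions

Answer: 3,6; total 9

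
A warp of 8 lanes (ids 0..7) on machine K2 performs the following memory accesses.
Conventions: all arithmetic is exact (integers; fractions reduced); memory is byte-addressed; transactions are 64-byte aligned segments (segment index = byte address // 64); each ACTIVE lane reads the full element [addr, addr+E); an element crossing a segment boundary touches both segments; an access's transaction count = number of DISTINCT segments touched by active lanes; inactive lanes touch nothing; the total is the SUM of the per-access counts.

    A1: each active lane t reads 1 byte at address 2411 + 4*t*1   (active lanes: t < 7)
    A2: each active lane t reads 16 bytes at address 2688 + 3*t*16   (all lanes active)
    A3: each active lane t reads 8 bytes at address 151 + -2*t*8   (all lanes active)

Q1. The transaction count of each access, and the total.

A1: 2 transactions
A2: 6 transactions
A3: 3 transactions

Answer: 2,6,3; total 11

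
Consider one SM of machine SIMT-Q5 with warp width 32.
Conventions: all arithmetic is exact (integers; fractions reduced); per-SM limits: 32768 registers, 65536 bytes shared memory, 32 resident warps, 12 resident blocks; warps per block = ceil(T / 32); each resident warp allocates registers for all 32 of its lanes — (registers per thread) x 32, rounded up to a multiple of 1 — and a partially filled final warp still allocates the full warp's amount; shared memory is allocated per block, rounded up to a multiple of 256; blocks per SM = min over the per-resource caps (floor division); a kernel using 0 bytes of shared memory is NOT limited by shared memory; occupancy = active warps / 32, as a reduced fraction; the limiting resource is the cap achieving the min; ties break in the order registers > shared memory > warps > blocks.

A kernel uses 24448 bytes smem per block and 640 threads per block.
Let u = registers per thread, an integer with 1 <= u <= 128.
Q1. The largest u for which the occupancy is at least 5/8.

Answer: u = 51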